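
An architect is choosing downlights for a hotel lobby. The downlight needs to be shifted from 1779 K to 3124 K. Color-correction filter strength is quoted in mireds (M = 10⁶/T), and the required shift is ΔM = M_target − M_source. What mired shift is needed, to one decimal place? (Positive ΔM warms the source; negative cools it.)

-242.0 mireds

M_source = 10⁶/1779 = 562.114; M_target = 10⁶/3124 = 320.102.
ΔM = 320.102 − 562.114 = -242.011 → -242.0 mireds, a cooling shift.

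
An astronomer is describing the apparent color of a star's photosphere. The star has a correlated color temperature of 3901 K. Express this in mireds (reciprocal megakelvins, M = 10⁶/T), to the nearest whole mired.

256 mireds

M = 10⁶ / 3901 = 256.345 → 256 mireds.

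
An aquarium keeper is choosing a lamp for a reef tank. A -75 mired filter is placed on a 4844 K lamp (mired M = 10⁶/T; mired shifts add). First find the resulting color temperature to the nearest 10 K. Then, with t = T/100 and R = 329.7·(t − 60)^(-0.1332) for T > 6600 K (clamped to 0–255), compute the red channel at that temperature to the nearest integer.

228

M_in = 10⁶/4844 = 206.44; M_out = 206.44 + (-75) = 131.44.
T_out = 10⁶/131.44 = 7608.0 K → 7610 K; t = 76.1.
R = 329.7·(76.1 − 60)^(-0.1332) = 329.7·16.1^(-0.1332) = 329.7·0.69064 = 227.704.
Rounded: 228.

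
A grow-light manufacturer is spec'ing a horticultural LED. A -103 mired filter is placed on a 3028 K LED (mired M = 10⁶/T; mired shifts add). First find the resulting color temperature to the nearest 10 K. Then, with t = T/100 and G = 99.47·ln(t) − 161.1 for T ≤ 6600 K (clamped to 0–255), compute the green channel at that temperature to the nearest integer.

215

M_in = 10⁶/3028 = 330.25; M_out = 330.25 + (-103) = 227.25.
T_out = 10⁶/227.25 = 4400.4 K → 4400 K; t = 44.
G = 99.47·ln 44 − 161.1 = 99.47·3.7842 − 161.1 = 215.313.
Rounded: 215.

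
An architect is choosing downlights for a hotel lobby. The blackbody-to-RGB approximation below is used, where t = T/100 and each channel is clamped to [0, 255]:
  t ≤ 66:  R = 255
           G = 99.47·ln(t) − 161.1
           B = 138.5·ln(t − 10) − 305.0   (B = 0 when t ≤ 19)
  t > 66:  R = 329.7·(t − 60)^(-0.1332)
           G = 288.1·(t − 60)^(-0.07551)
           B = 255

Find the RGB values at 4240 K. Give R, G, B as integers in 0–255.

t = 4240/100 = 42.4; the t ≤ 66 branch applies.
R = 255 by definition for t ≤ 66.
G = 99.47·ln 42.4 − 161.1 = 99.47·3.7471 − 161.1 = 211.629.
B = 138.5·ln(42.4 − 10) − 305.0 = 138.5·ln 32.4 − 305.0 = 138.5·3.4782 − 305.0 = 176.725.
Rounded: (255, 212, 177).

R=255, G=212, B=177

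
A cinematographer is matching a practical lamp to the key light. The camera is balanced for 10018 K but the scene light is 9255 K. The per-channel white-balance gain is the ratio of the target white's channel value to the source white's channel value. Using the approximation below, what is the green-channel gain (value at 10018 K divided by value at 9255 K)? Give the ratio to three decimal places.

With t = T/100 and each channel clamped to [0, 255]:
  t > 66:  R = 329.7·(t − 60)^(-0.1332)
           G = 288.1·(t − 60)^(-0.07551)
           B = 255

0.984

At 9255 K (t = 92.55):
  G = 288.1·(92.55 − 60)^(-0.07551) = 288.1·32.55^(-0.07551) = 288.1·0.76875 = 221.478.
At 10018 K (t = 100.18):
  G = 288.1·(100.18 − 60)^(-0.07551) = 288.1·40.18^(-0.07551) = 288.1·0.75663 = 217.984.
Gain = 217.984 / 221.478 = 0.9842 → 0.984.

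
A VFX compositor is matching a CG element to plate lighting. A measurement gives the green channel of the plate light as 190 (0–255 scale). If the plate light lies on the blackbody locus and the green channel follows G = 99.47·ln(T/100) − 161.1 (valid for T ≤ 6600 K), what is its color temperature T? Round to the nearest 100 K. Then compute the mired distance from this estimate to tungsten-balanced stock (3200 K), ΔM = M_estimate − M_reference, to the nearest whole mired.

-18 mireds

ln t = (190 + 161.1) / 99.47 = 3.5297.
t = e^3.5297 = 34.114.
T = 100·t = 3411 K → 3400 K to the nearest 100 K.
M_estimate = 10⁶/3400 = 294.12; M_reference = 10⁶/3200 = 312.50.
ΔM = 294.12 − 312.50 = -18.38 → -18 mireds.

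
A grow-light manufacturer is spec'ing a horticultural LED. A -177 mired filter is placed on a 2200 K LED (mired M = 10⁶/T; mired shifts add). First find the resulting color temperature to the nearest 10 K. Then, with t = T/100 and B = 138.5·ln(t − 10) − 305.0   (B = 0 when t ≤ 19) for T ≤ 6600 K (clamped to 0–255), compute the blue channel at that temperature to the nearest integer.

146

M_in = 10⁶/2200 = 454.55; M_out = 454.55 + (-177) = 277.55.
T_out = 10⁶/277.55 = 3603.0 K → 3600 K; t = 36.
B = 138.5·ln(36 − 10) − 305.0 = 138.5·ln 26 − 305.0 = 138.5·3.2581 − 305.0 = 146.246.
Rounded: 146.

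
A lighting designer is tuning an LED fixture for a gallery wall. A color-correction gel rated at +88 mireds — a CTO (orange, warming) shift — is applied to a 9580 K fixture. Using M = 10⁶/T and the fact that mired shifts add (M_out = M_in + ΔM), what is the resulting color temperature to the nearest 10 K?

5200 K

M_in = 10⁶/9580 = 104.38 mireds.
M_out = 104.38 + (+88) = 192.38 mireds.
T_out = 10⁶/192.38 = 5197.9 K → 5200 K.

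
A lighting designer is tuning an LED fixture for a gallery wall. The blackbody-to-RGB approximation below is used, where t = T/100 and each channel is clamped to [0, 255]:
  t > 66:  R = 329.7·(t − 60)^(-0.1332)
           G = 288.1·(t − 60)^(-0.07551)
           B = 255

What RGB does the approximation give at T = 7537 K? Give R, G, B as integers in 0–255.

t = 7537/100 = 75.37; the t > 66 branch applies.
R = 329.7·(75.37 − 60)^(-0.1332) = 329.7·15.37^(-0.1332) = 329.7·0.69492 = 229.115.
G = 288.1·(75.37 − 60)^(-0.07551) = 288.1·15.37^(-0.07551) = 288.1·0.81357 = 234.389.
B = 255 by definition for t > 66.
Rounded: (229, 234, 255).

R=229, G=234, B=255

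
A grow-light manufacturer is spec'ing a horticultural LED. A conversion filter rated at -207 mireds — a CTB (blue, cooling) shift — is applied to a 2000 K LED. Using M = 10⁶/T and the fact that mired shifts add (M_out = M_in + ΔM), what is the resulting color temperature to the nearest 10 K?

M_in = 10⁶/2000 = 500.00 mireds.
M_out = 500.00 + (-207) = 293.00 mireds.
T_out = 10⁶/293.00 = 3413.0 K → 3410 K.

3410 K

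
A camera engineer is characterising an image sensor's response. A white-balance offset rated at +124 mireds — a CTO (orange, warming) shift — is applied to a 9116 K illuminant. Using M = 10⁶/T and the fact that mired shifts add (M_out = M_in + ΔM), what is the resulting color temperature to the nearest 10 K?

M_in = 10⁶/9116 = 109.70 mireds.
M_out = 109.70 + (+124) = 233.70 mireds.
T_out = 10⁶/233.70 = 4279.0 K → 4280 K.

4280 K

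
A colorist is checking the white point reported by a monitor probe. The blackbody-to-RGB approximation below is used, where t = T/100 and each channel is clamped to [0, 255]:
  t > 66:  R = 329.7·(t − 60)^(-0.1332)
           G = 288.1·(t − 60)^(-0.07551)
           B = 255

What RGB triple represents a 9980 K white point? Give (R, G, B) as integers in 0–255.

(202, 218, 255)

t = 9980/100 = 99.8; the t > 66 branch applies.
R = 329.7·(99.8 − 60)^(-0.1332) = 329.7·39.8^(-0.1332) = 329.7·0.61220 = 201.843.
G = 288.1·(99.8 − 60)^(-0.07551) = 288.1·39.8^(-0.07551) = 288.1·0.75717 = 218.140.
B = 255 by definition for t > 66.
Rounded: (202, 218, 255).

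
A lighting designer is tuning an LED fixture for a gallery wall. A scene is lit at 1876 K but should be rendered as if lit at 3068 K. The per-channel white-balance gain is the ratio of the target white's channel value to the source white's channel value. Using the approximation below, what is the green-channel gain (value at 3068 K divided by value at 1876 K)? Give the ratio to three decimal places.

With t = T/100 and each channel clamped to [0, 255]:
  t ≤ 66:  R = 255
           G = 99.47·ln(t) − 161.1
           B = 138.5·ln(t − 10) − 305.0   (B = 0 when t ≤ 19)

1.375

At 1876 K (t = 18.76):
  G = 99.47·ln 18.76 − 161.1 = 99.47·2.9317 − 161.1 = 130.519.
At 3068 K (t = 30.68):
  G = 99.47·ln 30.68 − 161.1 = 99.47·3.4236 − 161.1 = 179.447.
Gain = 179.447 / 130.519 = 1.3749 → 1.375.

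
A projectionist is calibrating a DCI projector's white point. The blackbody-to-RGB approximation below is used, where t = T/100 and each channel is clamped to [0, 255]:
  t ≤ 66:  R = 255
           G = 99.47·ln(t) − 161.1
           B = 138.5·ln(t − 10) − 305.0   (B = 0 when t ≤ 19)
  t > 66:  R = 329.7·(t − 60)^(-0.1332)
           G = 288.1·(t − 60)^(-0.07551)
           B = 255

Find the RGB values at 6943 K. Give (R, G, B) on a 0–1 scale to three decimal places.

t = 6943/100 = 69.43; the t > 66 branch applies.
R = 329.7·(69.43 − 60)^(-0.1332) = 329.7·9.43^(-0.1332) = 329.7·0.74164 = 244.520.
G = 288.1·(69.43 − 60)^(-0.07551) = 288.1·9.43^(-0.07551) = 288.1·0.84414 = 243.197.
B = 255 by definition for t > 66.
Dividing each by 255: (0.9589, 0.9537, 1.0000) → (0.959, 0.954, 1.000).

(0.959, 0.954, 1.000)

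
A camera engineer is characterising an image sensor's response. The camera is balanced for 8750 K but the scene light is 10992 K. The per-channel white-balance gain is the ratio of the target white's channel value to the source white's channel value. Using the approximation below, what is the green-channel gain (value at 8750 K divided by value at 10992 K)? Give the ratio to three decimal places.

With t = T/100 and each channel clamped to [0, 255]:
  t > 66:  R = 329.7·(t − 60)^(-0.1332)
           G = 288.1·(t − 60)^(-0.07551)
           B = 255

At 10992 K (t = 109.92):
  G = 288.1·(109.92 − 60)^(-0.07551) = 288.1·49.92^(-0.07551) = 288.1·0.74433 = 214.440.
At 8750 K (t = 87.5):
  G = 288.1·(87.5 − 60)^(-0.07551) = 288.1·27.5^(-0.07551) = 288.1·0.77860 = 224.315.
Gain = 224.315 / 214.440 = 1.0461 → 1.046.

1.046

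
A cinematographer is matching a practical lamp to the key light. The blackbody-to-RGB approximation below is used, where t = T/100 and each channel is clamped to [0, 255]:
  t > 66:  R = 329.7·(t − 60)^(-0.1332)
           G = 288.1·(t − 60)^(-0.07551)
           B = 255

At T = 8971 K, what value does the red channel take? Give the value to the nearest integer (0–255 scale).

t = 8971/100 = 89.71; the t > 66 branch applies.
R = 329.7·(89.71 − 60)^(-0.1332) = 329.7·29.71^(-0.1332) = 329.7·0.63652 = 209.859.
Rounded: 210.

210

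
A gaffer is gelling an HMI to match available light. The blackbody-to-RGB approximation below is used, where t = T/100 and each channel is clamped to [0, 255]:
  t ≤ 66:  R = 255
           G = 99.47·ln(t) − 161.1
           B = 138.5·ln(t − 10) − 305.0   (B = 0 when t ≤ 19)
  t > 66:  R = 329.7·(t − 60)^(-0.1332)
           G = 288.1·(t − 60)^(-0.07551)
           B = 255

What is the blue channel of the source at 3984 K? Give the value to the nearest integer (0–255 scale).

165

t = 3984/100 = 39.84; the t ≤ 66 branch applies.
B = 138.5·ln(39.84 − 10) − 305.0 = 138.5·ln 29.84 − 305.0 = 138.5·3.3958 − 305.0 = 165.325.
Rounded: 165.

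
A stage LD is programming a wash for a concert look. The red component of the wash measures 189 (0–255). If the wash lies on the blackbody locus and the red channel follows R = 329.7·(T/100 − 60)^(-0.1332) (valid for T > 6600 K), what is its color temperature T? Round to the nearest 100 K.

(t − 60)^(-0.1332) = 189/329.7 = 0.57325.
t − 60 = 0.57325^(1/-0.1332) = 0.57325^(-7.508) = 65.199, so t = 125.199.
T = 100·t = 12520 K → 12500 K to the nearest 100 K.

12500 K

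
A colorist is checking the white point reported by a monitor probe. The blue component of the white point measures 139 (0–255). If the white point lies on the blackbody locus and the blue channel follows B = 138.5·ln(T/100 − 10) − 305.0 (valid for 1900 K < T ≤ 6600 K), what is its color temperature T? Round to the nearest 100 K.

ln(t − 10) = (139 + 305.0) / 138.5 = 3.2058.
t − 10 = e^3.2058 = 24.675, so t = 34.675.
T = 100·t = 3467 K → 3500 K to the nearest 100 K.

3500 K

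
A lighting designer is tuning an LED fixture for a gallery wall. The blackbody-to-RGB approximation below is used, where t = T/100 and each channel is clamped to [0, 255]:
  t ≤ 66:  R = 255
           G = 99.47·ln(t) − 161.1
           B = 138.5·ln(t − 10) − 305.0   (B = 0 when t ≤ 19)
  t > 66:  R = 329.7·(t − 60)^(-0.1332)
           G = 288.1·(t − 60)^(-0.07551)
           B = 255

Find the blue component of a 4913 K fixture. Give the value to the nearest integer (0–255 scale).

t = 4913/100 = 49.13; the t ≤ 66 branch applies.
B = 138.5·ln(49.13 − 10) − 305.0 = 138.5·ln 39.13 − 305.0 = 138.5·3.6669 − 305.0 = 202.864.
Rounded: 203.

203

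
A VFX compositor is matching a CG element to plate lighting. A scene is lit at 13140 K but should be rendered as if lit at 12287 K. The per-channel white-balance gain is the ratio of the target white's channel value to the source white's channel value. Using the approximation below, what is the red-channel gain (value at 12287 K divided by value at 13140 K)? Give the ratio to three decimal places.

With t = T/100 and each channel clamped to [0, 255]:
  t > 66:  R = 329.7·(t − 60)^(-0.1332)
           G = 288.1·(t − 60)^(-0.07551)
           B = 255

At 13140 K (t = 131.4):
  R = 329.7·(131.4 − 60)^(-0.1332) = 329.7·71.4^(-0.1332) = 329.7·0.56635 = 186.727.
At 12287 K (t = 122.87):
  R = 329.7·(122.87 − 60)^(-0.1332) = 329.7·62.87^(-0.1332) = 329.7·0.57603 = 189.918.
Gain = 189.918 / 186.727 = 1.0171 → 1.017.

1.017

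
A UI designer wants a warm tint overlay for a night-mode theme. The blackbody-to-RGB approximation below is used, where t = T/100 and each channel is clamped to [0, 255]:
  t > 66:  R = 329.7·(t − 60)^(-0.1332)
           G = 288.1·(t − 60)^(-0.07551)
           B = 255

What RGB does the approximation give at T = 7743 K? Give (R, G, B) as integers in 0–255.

(225, 232, 255)

t = 7743/100 = 77.43; the t > 66 branch applies.
R = 329.7·(77.43 − 60)^(-0.1332) = 329.7·17.43^(-0.1332) = 329.7·0.68338 = 225.309.
G = 288.1·(77.43 − 60)^(-0.07551) = 288.1·17.43^(-0.07551) = 288.1·0.80588 = 232.174.
B = 255 by definition for t > 66.
Rounded: (225, 232, 255).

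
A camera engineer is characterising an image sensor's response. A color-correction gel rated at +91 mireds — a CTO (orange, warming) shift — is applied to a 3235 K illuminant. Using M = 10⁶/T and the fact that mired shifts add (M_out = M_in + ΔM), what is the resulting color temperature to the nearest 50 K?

M_in = 10⁶/3235 = 309.12 mireds.
M_out = 309.12 + (+91) = 400.12 mireds.
T_out = 10⁶/400.12 = 2499.3 K → 2500 K.

2500 K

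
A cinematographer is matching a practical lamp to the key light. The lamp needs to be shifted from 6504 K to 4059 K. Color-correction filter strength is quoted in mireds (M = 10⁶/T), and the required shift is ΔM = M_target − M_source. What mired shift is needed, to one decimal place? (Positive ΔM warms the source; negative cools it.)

+92.6 mireds

M_source = 10⁶/6504 = 153.752; M_target = 10⁶/4059 = 246.366.
ΔM = 246.366 − 153.752 = 92.615 → +92.6 mireds, a warming shift.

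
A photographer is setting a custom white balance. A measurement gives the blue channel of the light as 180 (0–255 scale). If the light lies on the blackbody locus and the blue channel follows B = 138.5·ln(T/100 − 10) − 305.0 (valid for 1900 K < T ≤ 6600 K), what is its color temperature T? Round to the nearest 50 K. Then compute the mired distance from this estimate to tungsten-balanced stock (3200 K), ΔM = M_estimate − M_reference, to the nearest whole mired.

-80 mireds

ln(t − 10) = (180 + 305.0) / 138.5 = 3.5018.
t − 10 = e^3.5018 = 33.175, so t = 43.175.
T = 100·t = 4318 K → 4300 K to the nearest 50 K.
M_estimate = 10⁶/4300 = 232.56; M_reference = 10⁶/3200 = 312.50.
ΔM = 232.56 − 312.50 = -79.94 → -80 mireds.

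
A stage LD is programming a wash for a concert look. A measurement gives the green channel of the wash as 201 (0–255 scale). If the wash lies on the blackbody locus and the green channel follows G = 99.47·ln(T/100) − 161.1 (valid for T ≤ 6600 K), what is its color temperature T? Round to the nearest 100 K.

ln t = (201 + 161.1) / 99.47 = 3.6403.
t = e^3.6403 = 38.103.
T = 100·t = 3810 K → 3800 K to the nearest 100 K.

3800 K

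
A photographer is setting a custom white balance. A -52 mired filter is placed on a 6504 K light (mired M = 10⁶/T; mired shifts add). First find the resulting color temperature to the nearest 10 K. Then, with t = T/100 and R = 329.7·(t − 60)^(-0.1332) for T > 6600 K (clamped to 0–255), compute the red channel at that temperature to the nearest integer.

203

M_in = 10⁶/6504 = 153.75; M_out = 153.75 + (-52) = 101.75.
T_out = 10⁶/101.75 = 9827.9 K → 9830 K; t = 98.3.
R = 329.7·(98.3 − 60)^(-0.1332) = 329.7·38.3^(-0.1332) = 329.7·0.61534 = 202.879.
Rounded: 203.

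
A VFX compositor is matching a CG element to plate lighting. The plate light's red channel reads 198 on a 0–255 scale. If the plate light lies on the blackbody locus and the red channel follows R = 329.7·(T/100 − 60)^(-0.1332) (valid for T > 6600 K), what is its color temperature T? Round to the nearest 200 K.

(t − 60)^(-0.1332) = 198/329.7 = 0.60055.
t − 60 = 0.60055^(1/-0.1332) = 0.60055^(-7.508) = 45.980, so t = 105.980.
T = 100·t = 10598 K → 10600 K to the nearest 200 K.

10600 K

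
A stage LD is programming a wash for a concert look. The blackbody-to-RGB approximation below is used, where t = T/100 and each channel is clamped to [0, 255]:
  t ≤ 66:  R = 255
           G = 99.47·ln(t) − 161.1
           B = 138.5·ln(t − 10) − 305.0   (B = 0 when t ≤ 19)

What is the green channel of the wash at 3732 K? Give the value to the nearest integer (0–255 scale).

t = 3732/100 = 37.32; the t ≤ 66 branch applies.
G = 99.47·ln 37.32 − 161.1 = 99.47·3.6195 − 161.1 = 198.935.
Rounded: 199.

199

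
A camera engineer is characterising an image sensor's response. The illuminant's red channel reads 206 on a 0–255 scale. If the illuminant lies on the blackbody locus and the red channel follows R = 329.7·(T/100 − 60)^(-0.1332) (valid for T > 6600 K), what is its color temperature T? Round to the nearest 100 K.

(t − 60)^(-0.1332) = 206/329.7 = 0.62481.
t − 60 = 0.62481^(1/-0.1332) = 0.62481^(-7.508) = 34.152, so t = 94.152.
T = 100·t = 9415 K → 9400 K to the nearest 100 K.

9400 K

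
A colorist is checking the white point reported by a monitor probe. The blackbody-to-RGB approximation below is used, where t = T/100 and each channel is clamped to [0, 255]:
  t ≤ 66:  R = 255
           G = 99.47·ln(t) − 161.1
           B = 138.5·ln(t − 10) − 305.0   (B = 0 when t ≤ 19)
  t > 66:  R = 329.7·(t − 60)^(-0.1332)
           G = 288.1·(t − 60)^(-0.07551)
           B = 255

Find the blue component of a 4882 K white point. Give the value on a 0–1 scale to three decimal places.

t = 4882/100 = 48.82; the t ≤ 66 branch applies.
B = 138.5·ln(48.82 − 10) − 305.0 = 138.5·ln 38.82 − 305.0 = 138.5·3.6589 − 305.0 = 201.763.
On a 0–1 scale: 201.763/255 = 0.7912 → 0.791.

0.791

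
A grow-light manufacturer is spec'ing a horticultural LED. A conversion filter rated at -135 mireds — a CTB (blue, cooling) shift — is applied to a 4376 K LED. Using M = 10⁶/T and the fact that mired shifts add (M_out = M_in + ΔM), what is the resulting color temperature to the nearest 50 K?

10700 K

M_in = 10⁶/4376 = 228.52 mireds.
M_out = 228.52 + (-135) = 93.52 mireds.
T_out = 10⁶/93.52 = 10693.0 K → 10700 K.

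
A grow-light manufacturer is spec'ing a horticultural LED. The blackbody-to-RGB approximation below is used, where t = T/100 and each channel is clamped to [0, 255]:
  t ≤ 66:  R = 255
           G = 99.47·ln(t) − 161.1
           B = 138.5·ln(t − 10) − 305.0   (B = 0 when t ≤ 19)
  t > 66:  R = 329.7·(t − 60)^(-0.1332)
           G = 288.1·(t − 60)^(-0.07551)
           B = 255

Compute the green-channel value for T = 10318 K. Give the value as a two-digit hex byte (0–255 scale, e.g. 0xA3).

0xD9

t = 10318/100 = 103.18; the t > 66 branch applies.
G = 288.1·(103.18 − 60)^(-0.07551) = 288.1·43.18^(-0.07551) = 288.1·0.75252 = 216.802.
Rounded: 217; in hex, 0xD9.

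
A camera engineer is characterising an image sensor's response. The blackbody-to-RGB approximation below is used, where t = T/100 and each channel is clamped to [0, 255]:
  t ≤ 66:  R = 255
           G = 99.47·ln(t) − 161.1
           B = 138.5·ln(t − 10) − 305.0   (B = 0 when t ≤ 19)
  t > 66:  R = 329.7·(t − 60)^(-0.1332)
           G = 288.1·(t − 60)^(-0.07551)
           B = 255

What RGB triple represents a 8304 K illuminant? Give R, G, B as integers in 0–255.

t = 8304/100 = 83.04; the t > 66 branch applies.
R = 329.7·(83.04 − 60)^(-0.1332) = 329.7·23.04^(-0.1332) = 329.7·0.65844 = 217.088.
G = 288.1·(83.04 − 60)^(-0.07551) = 288.1·23.04^(-0.07551) = 288.1·0.78908 = 227.333.
B = 255 by definition for t > 66.
Rounded: (217, 227, 255).

R=217, G=227, B=255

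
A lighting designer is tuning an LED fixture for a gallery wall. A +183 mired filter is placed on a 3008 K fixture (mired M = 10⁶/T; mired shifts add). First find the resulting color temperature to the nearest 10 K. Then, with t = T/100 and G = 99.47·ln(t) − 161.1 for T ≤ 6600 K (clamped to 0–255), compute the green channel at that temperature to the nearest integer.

M_in = 10⁶/3008 = 332.45; M_out = 332.45 + (+183) = 515.45.
T_out = 10⁶/515.45 = 1940.1 K → 1940 K; t = 19.4.
G = 99.47·ln 19.4 − 161.1 = 99.47·2.9653 − 161.1 = 133.856.
Rounded: 134.

134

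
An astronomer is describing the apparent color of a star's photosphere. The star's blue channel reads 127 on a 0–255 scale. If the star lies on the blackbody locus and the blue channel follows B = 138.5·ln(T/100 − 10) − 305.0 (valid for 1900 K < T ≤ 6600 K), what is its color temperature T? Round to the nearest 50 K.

ln(t − 10) = (127 + 305.0) / 138.5 = 3.1191.
t − 10 = e^3.1191 = 22.627, so t = 32.627.
T = 100·t = 3263 K → 3250 K to the nearest 50 K.

3250 K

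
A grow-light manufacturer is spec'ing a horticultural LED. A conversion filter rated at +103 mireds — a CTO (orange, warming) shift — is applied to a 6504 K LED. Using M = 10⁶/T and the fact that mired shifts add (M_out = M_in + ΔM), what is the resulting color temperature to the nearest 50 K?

M_in = 10⁶/6504 = 153.75 mireds.
M_out = 153.75 + (+103) = 256.75 mireds.
T_out = 10⁶/256.75 = 3894.8 K → 3900 K.

3900 K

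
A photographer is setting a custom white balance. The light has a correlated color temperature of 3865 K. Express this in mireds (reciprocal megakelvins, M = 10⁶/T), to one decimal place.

258.7 mireds

M = 10⁶ / 3865 = 258.732 → 258.7 mireds.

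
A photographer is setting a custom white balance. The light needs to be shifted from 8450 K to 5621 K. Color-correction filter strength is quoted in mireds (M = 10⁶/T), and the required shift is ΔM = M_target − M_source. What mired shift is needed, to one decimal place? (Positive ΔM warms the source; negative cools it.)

M_source = 10⁶/8450 = 118.343; M_target = 10⁶/5621 = 177.904.
ΔM = 177.904 − 118.343 = 59.561 → +59.6 mireds, a warming shift.

+59.6 mireds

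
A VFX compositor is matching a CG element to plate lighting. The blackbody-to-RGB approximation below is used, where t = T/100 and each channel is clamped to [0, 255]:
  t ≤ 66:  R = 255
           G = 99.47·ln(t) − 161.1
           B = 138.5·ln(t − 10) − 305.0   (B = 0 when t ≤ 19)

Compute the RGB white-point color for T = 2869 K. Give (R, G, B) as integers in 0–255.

t = 2869/100 = 28.69; the t ≤ 66 branch applies.
R = 255 by definition for t ≤ 66.
G = 99.47·ln 28.69 − 161.1 = 99.47·3.3565 − 161.1 = 172.776.
B = 138.5·ln(28.69 − 10) − 305.0 = 138.5·ln 18.69 − 305.0 = 138.5·2.9280 − 305.0 = 100.526.
Rounded: (255, 173, 101).

(255, 173, 101)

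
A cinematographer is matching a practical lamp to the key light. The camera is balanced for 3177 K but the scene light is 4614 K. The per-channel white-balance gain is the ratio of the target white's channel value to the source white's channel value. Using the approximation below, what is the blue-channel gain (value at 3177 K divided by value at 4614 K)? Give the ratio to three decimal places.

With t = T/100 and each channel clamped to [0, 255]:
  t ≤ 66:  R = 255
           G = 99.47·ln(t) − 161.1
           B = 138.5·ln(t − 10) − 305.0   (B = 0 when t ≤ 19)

0.634

At 4614 K (t = 46.14):
  B = 138.5·ln(46.14 − 10) − 305.0 = 138.5·ln 36.14 − 305.0 = 138.5·3.5874 − 305.0 = 191.855.
At 3177 K (t = 31.77):
  B = 138.5·ln(31.77 − 10) − 305.0 = 138.5·ln 21.77 − 305.0 = 138.5·3.0805 − 305.0 = 121.654.
Gain = 121.654 / 191.855 = 0.6341 → 0.634.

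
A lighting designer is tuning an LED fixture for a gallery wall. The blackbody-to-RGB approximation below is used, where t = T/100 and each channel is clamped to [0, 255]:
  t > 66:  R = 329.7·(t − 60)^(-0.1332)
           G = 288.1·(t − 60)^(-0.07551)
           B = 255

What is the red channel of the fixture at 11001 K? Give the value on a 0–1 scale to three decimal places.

0.768

t = 11001/100 = 110.01; the t > 66 branch applies.
R = 329.7·(110.01 − 60)^(-0.1332) = 329.7·50.01^(-0.1332) = 329.7·0.59386 = 195.796.
On a 0–1 scale: 195.796/255 = 0.7678 → 0.768.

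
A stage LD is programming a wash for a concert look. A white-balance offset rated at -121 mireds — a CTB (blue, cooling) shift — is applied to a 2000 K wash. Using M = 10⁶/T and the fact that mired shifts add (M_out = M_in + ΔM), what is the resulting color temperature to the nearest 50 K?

2650 K

M_in = 10⁶/2000 = 500.00 mireds.
M_out = 500.00 + (-121) = 379.00 mireds.
T_out = 10⁶/379.00 = 2638.5 K → 2650 K.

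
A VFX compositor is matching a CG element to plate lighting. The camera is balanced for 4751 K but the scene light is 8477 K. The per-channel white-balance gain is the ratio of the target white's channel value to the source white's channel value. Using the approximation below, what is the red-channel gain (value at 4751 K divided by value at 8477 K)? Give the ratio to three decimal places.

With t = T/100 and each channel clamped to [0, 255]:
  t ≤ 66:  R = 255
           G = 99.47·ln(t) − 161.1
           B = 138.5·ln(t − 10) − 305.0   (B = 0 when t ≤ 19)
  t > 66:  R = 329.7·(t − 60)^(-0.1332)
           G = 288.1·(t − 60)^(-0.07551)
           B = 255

At 8477 K (t = 84.77):
  R = 329.7·(84.77 − 60)^(-0.1332) = 329.7·24.77^(-0.1332) = 329.7·0.65212 = 215.005.
At 4751 K (t = 47.51):
  R = 255 by definition for t ≤ 66.
Gain = 255.000 / 215.005 = 1.1860 → 1.186.

1.186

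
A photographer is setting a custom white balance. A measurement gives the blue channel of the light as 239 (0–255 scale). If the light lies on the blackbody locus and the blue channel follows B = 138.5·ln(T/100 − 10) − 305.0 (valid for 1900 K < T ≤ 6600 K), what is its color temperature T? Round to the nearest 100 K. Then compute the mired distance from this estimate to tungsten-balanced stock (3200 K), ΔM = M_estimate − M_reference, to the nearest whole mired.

ln(t − 10) = (239 + 305.0) / 138.5 = 3.9278.
t − 10 = e^3.9278 = 50.795, so t = 60.795.
T = 100·t = 6079 K → 6100 K to the nearest 100 K.
M_estimate = 10⁶/6100 = 163.93; M_reference = 10⁶/3200 = 312.50.
ΔM = 163.93 − 312.50 = -148.57 → -149 mireds.

-149 mireds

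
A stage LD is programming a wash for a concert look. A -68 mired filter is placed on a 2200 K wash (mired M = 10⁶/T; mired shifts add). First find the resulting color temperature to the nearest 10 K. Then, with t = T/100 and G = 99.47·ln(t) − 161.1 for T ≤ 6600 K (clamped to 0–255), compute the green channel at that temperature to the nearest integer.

M_in = 10⁶/2200 = 454.55; M_out = 454.55 + (-68) = 386.55.
T_out = 10⁶/386.55 = 2587.0 K → 2590 K; t = 25.9.
G = 99.47·ln 25.9 − 161.1 = 99.47·3.2542 − 161.1 = 162.600.
Rounded: 163.

163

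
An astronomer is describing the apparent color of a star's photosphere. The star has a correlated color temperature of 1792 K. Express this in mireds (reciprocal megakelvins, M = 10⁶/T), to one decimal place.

558.0 mireds

M = 10⁶ / 1792 = 558.036 → 558.0 mireds.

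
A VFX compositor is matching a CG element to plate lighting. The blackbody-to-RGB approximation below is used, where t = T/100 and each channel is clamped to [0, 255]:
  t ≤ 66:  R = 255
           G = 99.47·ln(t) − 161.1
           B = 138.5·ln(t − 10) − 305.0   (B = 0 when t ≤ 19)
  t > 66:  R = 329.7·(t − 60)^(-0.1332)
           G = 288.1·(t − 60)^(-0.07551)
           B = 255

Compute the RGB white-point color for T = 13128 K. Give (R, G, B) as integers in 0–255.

(187, 209, 255)

t = 13128/100 = 131.28; the t > 66 branch applies.
R = 329.7·(131.28 − 60)^(-0.1332) = 329.7·71.28^(-0.1332) = 329.7·0.56648 = 186.769.
G = 288.1·(131.28 − 60)^(-0.07551) = 288.1·71.28^(-0.07551) = 288.1·0.72457 = 208.750.
B = 255 by definition for t > 66.
Rounded: (187, 209, 255).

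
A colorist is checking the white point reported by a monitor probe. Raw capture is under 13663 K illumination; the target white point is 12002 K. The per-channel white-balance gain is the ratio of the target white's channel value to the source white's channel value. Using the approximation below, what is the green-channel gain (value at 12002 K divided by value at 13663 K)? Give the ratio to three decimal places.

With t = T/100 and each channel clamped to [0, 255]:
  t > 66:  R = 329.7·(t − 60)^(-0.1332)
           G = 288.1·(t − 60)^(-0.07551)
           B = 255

1.019

At 13663 K (t = 136.63):
  G = 288.1·(136.63 − 60)^(-0.07551) = 288.1·76.63^(-0.07551) = 288.1·0.72062 = 207.612.
At 12002 K (t = 120.02):
  G = 288.1·(120.02 − 60)^(-0.07551) = 288.1·60.02^(-0.07551) = 288.1·0.73404 = 211.477.
Gain = 211.477 / 207.612 = 1.0186 → 1.019.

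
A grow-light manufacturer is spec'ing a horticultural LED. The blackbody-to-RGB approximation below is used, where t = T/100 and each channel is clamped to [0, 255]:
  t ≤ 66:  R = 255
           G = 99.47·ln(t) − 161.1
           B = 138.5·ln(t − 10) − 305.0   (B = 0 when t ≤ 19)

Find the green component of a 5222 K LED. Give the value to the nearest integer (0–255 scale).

232

t = 5222/100 = 52.22; the t ≤ 66 branch applies.
G = 99.47·ln 52.22 − 161.1 = 99.47·3.9555 − 161.1 = 232.350.
Rounded: 232.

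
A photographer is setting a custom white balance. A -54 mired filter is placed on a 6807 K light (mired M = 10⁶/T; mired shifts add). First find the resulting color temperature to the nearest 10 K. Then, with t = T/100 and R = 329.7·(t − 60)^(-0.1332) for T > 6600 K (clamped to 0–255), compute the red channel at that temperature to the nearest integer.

M_in = 10⁶/6807 = 146.91; M_out = 146.91 + (-54) = 92.91.
T_out = 10⁶/92.91 = 10763.4 K → 10760 K; t = 107.6.
R = 329.7·(107.6 − 60)^(-0.1332) = 329.7·47.6^(-0.1332) = 329.7·0.59778 = 197.089.
Rounded: 197.

197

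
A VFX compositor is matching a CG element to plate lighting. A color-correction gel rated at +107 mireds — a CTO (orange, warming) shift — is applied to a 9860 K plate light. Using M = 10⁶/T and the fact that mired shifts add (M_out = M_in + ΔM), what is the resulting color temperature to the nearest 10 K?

M_in = 10⁶/9860 = 101.42 mireds.
M_out = 101.42 + (+107) = 208.42 mireds.
T_out = 10⁶/208.42 = 4798.0 K → 4800 K.

4800 K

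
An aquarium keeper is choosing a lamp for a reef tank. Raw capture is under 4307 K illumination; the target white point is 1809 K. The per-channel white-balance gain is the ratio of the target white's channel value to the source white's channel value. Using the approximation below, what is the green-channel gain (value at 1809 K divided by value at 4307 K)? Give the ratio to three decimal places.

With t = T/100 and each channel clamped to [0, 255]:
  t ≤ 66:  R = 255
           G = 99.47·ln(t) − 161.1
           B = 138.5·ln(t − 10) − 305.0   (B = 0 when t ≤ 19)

At 4307 K (t = 43.07):
  G = 99.47·ln 43.07 − 161.1 = 99.47·3.7628 − 161.1 = 213.188.
At 1809 K (t = 18.09):
  G = 99.47·ln 18.09 − 161.1 = 99.47·2.8954 − 161.1 = 126.901.
Gain = 126.901 / 213.188 = 0.5953 → 0.595.

0.595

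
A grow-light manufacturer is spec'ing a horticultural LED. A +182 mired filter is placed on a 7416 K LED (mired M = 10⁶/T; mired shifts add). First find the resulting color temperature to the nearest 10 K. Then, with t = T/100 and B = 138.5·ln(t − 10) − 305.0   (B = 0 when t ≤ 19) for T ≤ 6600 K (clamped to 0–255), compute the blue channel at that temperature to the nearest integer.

121

M_in = 10⁶/7416 = 134.84; M_out = 134.84 + (+182) = 316.84.
T_out = 10⁶/316.84 = 3156.1 K → 3160 K; t = 31.6.
B = 138.5·ln(31.6 − 10) − 305.0 = 138.5·ln 21.6 − 305.0 = 138.5·3.0727 − 305.0 = 120.568.
Rounded: 121.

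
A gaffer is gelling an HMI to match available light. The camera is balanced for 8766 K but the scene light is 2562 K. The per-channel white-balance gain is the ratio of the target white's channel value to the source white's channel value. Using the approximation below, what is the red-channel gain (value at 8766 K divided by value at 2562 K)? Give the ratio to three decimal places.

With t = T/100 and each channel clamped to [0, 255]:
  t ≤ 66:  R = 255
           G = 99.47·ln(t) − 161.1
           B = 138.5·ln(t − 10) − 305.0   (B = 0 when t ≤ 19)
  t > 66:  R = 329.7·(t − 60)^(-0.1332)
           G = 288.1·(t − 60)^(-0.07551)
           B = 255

At 2562 K (t = 25.62):
  R = 255 by definition for t ≤ 66.
At 8766 K (t = 87.66):
  R = 329.7·(87.66 − 60)^(-0.1332) = 329.7·27.66^(-0.1332) = 329.7·0.64261 = 211.867.
Gain = 211.867 / 255.000 = 0.8309 → 0.831.

0.831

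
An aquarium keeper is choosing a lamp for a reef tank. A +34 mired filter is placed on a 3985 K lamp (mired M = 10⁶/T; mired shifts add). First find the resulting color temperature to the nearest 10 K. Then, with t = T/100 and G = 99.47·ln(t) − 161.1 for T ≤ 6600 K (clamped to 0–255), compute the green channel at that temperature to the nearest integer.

193

M_in = 10⁶/3985 = 250.94; M_out = 250.94 + (+34) = 284.94.
T_out = 10⁶/284.94 = 3509.5 K → 3510 K; t = 35.1.
G = 99.47·ln 35.1 − 161.1 = 99.47·3.5582 − 161.1 = 192.834.
Rounded: 193.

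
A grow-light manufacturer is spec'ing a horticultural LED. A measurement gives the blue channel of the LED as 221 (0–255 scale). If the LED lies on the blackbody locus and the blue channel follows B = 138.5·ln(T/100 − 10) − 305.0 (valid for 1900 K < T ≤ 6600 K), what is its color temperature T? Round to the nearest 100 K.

5500 K

ln(t − 10) = (221 + 305.0) / 138.5 = 3.7978.
t − 10 = e^3.7978 = 44.604, so t = 54.604.
T = 100·t = 5460 K → 5500 K to the nearest 100 K.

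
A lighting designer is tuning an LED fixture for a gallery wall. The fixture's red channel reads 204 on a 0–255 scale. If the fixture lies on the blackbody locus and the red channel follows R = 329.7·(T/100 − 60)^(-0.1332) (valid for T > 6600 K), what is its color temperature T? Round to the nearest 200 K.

9600 K

(t − 60)^(-0.1332) = 204/329.7 = 0.61874.
t − 60 = 0.61874^(1/-0.1332) = 0.61874^(-7.508) = 36.748, so t = 96.748.
T = 100·t = 9675 K → 9600 K to the nearest 200 K.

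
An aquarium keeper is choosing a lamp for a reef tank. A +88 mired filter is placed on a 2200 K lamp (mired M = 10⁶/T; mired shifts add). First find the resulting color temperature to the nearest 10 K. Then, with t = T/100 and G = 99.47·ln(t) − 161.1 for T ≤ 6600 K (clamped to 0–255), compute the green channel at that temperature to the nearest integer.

129

M_in = 10⁶/2200 = 454.55; M_out = 454.55 + (+88) = 542.55.
T_out = 10⁶/542.55 = 1843.2 K → 1840 K; t = 18.4.
G = 99.47·ln 18.4 − 161.1 = 99.47·2.9124 − 161.1 = 128.592.
Rounded: 129.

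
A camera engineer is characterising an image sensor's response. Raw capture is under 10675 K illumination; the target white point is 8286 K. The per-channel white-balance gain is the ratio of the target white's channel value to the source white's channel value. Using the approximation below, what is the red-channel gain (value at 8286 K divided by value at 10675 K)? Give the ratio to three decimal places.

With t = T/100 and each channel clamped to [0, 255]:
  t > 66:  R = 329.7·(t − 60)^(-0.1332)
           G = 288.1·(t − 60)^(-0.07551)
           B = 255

1.100

At 10675 K (t = 106.75):
  R = 329.7·(106.75 − 60)^(-0.1332) = 329.7·46.75^(-0.1332) = 329.7·0.59922 = 197.562.
At 8286 K (t = 82.86):
  R = 329.7·(82.86 − 60)^(-0.1332) = 329.7·22.86^(-0.1332) = 329.7·0.65913 = 217.315.
Gain = 217.315 / 197.562 = 1.1000 → 1.100.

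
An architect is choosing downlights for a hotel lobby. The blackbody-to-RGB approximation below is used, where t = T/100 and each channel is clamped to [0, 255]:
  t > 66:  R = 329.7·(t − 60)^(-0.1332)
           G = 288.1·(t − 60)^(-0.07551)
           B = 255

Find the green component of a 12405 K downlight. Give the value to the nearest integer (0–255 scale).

210

t = 12405/100 = 124.05; the t > 66 branch applies.
G = 288.1·(124.05 − 60)^(-0.07551) = 288.1·64.05^(-0.07551) = 288.1·0.73045 = 210.442.
Rounded: 210.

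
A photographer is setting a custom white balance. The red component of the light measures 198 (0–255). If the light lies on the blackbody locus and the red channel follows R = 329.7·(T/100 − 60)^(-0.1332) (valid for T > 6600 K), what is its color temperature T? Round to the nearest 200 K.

10600 K

(t − 60)^(-0.1332) = 198/329.7 = 0.60055.
t − 60 = 0.60055^(1/-0.1332) = 0.60055^(-7.508) = 45.980, so t = 105.980.
T = 100·t = 10598 K → 10600 K to the nearest 200 K.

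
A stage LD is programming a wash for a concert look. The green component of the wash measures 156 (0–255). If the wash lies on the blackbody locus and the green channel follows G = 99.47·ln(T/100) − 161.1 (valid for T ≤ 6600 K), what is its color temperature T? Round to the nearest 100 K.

ln t = (156 + 161.1) / 99.47 = 3.1879.
t = e^3.1879 = 24.237.
T = 100·t = 2424 K → 2400 K to the nearest 100 K.

2400 K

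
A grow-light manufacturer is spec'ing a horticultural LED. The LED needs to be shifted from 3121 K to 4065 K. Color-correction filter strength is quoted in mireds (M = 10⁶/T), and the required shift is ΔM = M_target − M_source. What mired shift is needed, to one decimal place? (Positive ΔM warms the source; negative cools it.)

M_source = 10⁶/3121 = 320.410; M_target = 10⁶/4065 = 246.002.
ΔM = 246.002 − 320.410 = -74.408 → -74.4 mireds, a cooling shift.

-74.4 mireds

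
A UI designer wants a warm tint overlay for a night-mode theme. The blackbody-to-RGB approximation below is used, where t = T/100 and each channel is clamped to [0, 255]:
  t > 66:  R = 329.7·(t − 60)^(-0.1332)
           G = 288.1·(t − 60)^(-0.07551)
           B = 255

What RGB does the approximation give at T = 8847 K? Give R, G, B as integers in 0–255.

R=211, G=224, B=255

t = 8847/100 = 88.47; the t > 66 branch applies.
R = 329.7·(88.47 − 60)^(-0.1332) = 329.7·28.47^(-0.1332) = 329.7·0.64014 = 211.054.
G = 288.1·(88.47 − 60)^(-0.07551) = 288.1·28.47^(-0.07551) = 288.1·0.77657 = 223.729.
B = 255 by definition for t > 66.
Rounded: (211, 224, 255).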